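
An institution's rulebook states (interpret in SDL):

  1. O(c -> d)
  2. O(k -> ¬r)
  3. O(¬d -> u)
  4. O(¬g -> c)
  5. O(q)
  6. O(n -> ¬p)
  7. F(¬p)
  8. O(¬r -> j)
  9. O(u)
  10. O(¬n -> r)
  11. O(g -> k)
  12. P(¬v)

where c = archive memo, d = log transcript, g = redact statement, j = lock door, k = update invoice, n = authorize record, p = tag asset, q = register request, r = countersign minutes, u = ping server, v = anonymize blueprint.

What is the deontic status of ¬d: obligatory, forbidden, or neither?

Premise 7 is F(¬p), i.e. O(p).
The contrapositive of premise 6 (O(n -> ¬p)) is O(p -> ¬n), and O(p) is already established, so O(¬n).
From O(¬n) and premise 10, O(¬n -> r), we obtain O(r).
Premise 2 is O(k -> ¬r); contrapositively O(r -> ¬k). Since O(r) holds, K gives O(¬k).
Premise 11, O(g -> k), contraposes to O(¬k -> ¬g); with O(¬k) we get O(¬g).
With premise 4, O(¬g -> c), the K-axiom yields O(c).
With premise 1, O(c -> d), the K-axiom yields O(d).
Premises 3, 5, 8, 9, 12 do not contribute to this derivation.
Thus O(d), which is F(¬d): ¬d is forbidden.

Forbidden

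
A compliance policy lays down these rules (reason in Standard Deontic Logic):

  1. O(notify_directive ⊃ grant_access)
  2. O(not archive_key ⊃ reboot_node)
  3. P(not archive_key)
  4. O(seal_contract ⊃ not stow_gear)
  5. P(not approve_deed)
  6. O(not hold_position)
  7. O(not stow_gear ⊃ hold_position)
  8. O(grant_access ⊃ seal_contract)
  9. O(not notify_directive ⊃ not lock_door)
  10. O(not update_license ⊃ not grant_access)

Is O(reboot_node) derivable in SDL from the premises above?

Premise 2 is O(not archive_key ⊃ reboot_node), but O(not archive_key) is not derivable from the premises (the permission P(not archive_key) asserts only not O(archive_key), not O(not archive_key)), so it does not yield O(reboot_node).
No other premise forces O(reboot_node). An ideal world satisfying every premise can still have reboot_node false, so O(reboot_node) is not derivable.

No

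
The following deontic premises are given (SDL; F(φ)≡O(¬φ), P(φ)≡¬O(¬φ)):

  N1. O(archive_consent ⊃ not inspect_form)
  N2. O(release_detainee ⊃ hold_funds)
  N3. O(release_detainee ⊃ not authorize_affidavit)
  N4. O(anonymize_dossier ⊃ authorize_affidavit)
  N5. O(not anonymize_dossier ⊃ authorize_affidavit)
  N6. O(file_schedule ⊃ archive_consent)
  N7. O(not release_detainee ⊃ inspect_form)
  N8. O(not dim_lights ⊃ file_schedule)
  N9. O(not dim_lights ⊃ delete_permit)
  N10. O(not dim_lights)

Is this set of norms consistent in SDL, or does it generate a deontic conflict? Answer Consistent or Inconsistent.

Premises 4 and 5 are O(anonymize_dossier ⊃ authorize_affidavit) and O(not anonymize_dossier ⊃ authorize_affidavit); every ideal world satisfies anonymize_dossier or not anonymize_dossier, so in either case authorize_affidavit holds — hence O(authorize_affidavit).
Premise 3, O(release_detainee ⊃ not authorize_affidavit), contraposes to O(authorize_affidavit ⊃ not release_detainee); with O(authorize_affidavit) we get O(not release_detainee).
From O(not release_detainee) and premise 7, O(not release_detainee ⊃ inspect_form), we obtain O(inspect_form).
Premise 1 is O(archive_consent ⊃ not inspect_form); contrapositively O(inspect_form ⊃ not archive_consent). Since O(inspect_form) holds, K gives O(not archive_consent).
The contrapositive of premise 6 (O(file_schedule ⊃ archive_consent)) is O(not archive_consent ⊃ not file_schedule), and O(not archive_consent) is already established, so O(not file_schedule).
The contrapositive of premise 8 (O(not dim_lights ⊃ file_schedule)) is O(not file_schedule ⊃ dim_lights), and O(not file_schedule) is already established, so O(dim_lights).
However, premise 10 gives O(not dim_lights).
We now have both O(dim_lights) and O(not dim_lights) — dim_lights is simultaneously obligatory and forbidden, violating the D-axiom.

Inconsistent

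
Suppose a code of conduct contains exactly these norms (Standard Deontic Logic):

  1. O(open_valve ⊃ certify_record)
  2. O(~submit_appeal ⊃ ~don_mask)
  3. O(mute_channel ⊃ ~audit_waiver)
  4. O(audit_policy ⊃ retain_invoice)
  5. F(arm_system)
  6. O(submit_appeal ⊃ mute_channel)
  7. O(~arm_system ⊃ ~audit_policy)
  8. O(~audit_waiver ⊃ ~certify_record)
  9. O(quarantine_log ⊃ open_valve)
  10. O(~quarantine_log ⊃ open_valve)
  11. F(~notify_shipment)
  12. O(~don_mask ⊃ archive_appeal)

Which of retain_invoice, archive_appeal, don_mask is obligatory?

Premises 9 and 10 cover both cases: O(quarantine_log ⊃ open_valve) and O(~quarantine_log ⊃ open_valve). Since quarantine_log ∨ ~quarantine_log is a tautology, O(open_valve) follows.
From O(open_valve) and premise 1, O(open_valve ⊃ certify_record), we obtain O(certify_record).
Premise 8 is O(~audit_waiver ⊃ ~certify_record); contrapositively O(certify_record ⊃ audit_waiver). Since O(certify_record) holds, K gives O(audit_waiver).
Premise 3 is O(mute_channel ⊃ ~audit_waiver); contrapositively O(audit_waiver ⊃ ~mute_channel). Since O(audit_waiver) holds, K gives O(~mute_channel).
Premise 6, O(submit_appeal ⊃ mute_channel), contraposes to O(~mute_channel ⊃ ~submit_appeal); with O(~mute_channel) we get O(~submit_appeal).
Premise 2 is O(~submit_appeal ⊃ ~don_mask); since O(~submit_appeal), deontic closure gives O(~don_mask).
Premise 12 is O(~don_mask ⊃ archive_appeal); since O(~don_mask), deontic closure gives O(archive_appeal).
So O(archive_appeal) holds — archive_appeal is obligatory. None of the other listed options is made obligatory by any chain of premises.

archive_appeal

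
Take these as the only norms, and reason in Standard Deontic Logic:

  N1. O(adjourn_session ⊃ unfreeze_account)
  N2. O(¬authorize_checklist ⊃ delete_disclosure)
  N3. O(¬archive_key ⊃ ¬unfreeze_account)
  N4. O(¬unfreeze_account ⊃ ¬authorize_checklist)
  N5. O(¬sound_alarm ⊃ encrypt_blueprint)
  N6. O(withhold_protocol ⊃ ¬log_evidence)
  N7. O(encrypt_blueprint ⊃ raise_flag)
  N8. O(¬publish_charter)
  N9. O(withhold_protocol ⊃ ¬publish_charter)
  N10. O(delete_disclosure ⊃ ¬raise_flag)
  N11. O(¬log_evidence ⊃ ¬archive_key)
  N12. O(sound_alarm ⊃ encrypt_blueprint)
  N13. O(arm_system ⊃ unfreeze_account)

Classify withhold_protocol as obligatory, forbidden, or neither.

Forbidden

By case analysis on sound_alarm: premise 12 gives O(sound_alarm ⊃ encrypt_blueprint) and premise 5 gives O(¬sound_alarm ⊃ encrypt_blueprint), so O(encrypt_blueprint) either way.
Applying K to premise 7 (O(encrypt_blueprint ⊃ raise_flag)) and O(encrypt_blueprint) yields O(raise_flag).
Premise 10, O(delete_disclosure ⊃ ¬raise_flag), contraposes to O(raise_flag ⊃ ¬delete_disclosure); with O(raise_flag) we get O(¬delete_disclosure).
Premise 2, O(¬authorize_checklist ⊃ delete_disclosure), contraposes to O(¬delete_disclosure ⊃ authorize_checklist); with O(¬delete_disclosure) we get O(authorize_checklist).
Premise 4 is O(¬unfreeze_account ⊃ ¬authorize_checklist); contrapositively O(authorize_checklist ⊃ unfreeze_account). Since O(authorize_checklist) holds, K gives O(unfreeze_account).
Premise 3 is O(¬archive_key ⊃ ¬unfreeze_account); contrapositively O(unfreeze_account ⊃ archive_key). Since O(unfreeze_account) holds, K gives O(archive_key).
Premise 11 is O(¬log_evidence ⊃ ¬archive_key); contrapositively O(archive_key ⊃ log_evidence). Since O(archive_key) holds, K gives O(log_evidence).
Premise 6, O(withhold_protocol ⊃ ¬log_evidence), contraposes to O(log_evidence ⊃ ¬withhold_protocol); with O(log_evidence) we get O(¬withhold_protocol).
Premises 1, 8, 9, 13 do not contribute to this derivation.
Thus O(¬withhold_protocol), which is F(withhold_protocol): withhold_protocol is forbidden.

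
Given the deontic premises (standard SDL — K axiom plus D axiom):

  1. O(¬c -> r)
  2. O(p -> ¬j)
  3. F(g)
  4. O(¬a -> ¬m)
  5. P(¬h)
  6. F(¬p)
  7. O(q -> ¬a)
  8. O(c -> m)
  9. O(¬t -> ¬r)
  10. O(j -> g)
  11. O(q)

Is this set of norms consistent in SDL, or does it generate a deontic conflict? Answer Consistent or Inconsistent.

Consistent

Premise 10 is O(j -> g), but O(j) is not derivable from the premises, so it does not yield O(g).
So O(g) is not derivable, and the apparent clash with O(¬g) does not arise.
A world satisfying every obligation exists (e.g. a=false, c=false, g=false, h=false, j=false, m=false, p=true, q=true, r=true, t=true); no atom is both obligatory and forbidden, so the set is consistent.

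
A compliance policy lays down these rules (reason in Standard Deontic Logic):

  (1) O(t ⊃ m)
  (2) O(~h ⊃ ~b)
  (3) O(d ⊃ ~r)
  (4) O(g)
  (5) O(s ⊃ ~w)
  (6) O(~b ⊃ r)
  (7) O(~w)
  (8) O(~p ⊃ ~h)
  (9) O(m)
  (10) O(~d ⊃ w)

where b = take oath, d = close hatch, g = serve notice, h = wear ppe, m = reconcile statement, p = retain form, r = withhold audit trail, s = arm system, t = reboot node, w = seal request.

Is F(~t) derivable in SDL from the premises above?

No

Premise 1 is O(t ⊃ m); even if O(m) held, inferring O(t) would be affirming the consequent — invalid.
No other premise forces O(t). An ideal world satisfying every premise can still have ~t true, so F(~t) is not derivable.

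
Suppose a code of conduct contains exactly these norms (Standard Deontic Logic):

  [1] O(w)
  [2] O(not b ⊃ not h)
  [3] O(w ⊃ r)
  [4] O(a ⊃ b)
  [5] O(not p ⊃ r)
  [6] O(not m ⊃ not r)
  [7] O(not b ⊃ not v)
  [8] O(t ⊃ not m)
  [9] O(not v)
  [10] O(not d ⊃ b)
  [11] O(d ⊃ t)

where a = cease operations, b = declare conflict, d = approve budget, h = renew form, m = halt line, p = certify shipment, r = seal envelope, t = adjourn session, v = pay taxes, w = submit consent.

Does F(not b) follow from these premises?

Yes

From premise 1 we have O(w).
With premise 3, O(w ⊃ r), the K-axiom yields O(r).
Premise 6, O(not m ⊃ not r), contraposes to O(r ⊃ m); with O(r) we get O(m).
The contrapositive of premise 8 (O(t ⊃ not m)) is O(m ⊃ not t), and O(m) is already established, so O(not t).
Premise 11 is O(d ⊃ t); contrapositively O(not t ⊃ not d). Since O(not t) holds, K gives O(not d).
Applying K to premise 10 (O(not d ⊃ b)) and O(not d) yields O(b).
Premises 2, 4, 5, 7, 9 do not contribute to this derivation.
So O(b) holds, i.e. F(not b). The claim follows.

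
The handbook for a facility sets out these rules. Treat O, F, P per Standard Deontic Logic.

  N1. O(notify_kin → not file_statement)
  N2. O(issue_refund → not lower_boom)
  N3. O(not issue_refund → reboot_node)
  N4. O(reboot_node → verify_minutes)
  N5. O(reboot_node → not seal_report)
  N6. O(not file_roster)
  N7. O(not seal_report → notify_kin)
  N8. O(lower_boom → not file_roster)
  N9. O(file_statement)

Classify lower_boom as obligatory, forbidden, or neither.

Forbidden

Premise 9 states O(file_statement) outright.
Premise 1 is O(notify_kin → not file_statement); contrapositively O(file_statement → not notify_kin). Since O(file_statement) holds, K gives O(not notify_kin).
Premise 7 is O(not seal_report → notify_kin); contrapositively O(not notify_kin → seal_report). Since O(not notify_kin) holds, K gives O(seal_report).
The contrapositive of premise 5 (O(reboot_node → not seal_report)) is O(seal_report → not reboot_node), and O(seal_report) is already established, so O(not reboot_node).
Premise 3, O(not issue_refund → reboot_node), contraposes to O(not reboot_node → issue_refund); with O(not reboot_node) we get O(issue_refund).
Applying K to premise 2 (O(issue_refund → not lower_boom)) and O(issue_refund) yields O(not lower_boom).
Premises 4, 6, 8 do not contribute to this derivation.
Thus O(not lower_boom), which is F(lower_boom): lower_boom is forbidden.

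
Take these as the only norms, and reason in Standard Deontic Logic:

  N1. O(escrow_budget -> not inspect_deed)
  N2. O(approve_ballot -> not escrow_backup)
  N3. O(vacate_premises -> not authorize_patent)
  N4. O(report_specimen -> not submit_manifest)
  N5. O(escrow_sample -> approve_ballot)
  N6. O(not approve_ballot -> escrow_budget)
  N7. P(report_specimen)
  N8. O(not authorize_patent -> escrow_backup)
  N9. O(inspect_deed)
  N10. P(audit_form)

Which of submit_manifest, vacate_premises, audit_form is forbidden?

Premise 9 states O(inspect_deed) outright.
Premise 1, O(escrow_budget -> not inspect_deed), contraposes to O(inspect_deed -> not escrow_budget); with O(inspect_deed) we get O(not escrow_budget).
Premise 6 is O(not approve_ballot -> escrow_budget); contrapositively O(not escrow_budget -> approve_ballot). Since O(not escrow_budget) holds, K gives O(approve_ballot).
Premise 2 is O(approve_ballot -> not escrow_backup); since O(approve_ballot), deontic closure gives O(not escrow_backup).
The contrapositive of premise 8 (O(not authorize_patent -> escrow_backup)) is O(not escrow_backup -> authorize_patent), and O(not escrow_backup) is already established, so O(authorize_patent).
Premise 3, O(vacate_premises -> not authorize_patent), contraposes to O(authorize_patent -> not vacate_premises); with O(authorize_patent) we get O(not vacate_premises).
So O(not vacate_premises) holds, i.e. vacate_premises is forbidden. None of the other listed options is forbidden under the premises.

vacate_premises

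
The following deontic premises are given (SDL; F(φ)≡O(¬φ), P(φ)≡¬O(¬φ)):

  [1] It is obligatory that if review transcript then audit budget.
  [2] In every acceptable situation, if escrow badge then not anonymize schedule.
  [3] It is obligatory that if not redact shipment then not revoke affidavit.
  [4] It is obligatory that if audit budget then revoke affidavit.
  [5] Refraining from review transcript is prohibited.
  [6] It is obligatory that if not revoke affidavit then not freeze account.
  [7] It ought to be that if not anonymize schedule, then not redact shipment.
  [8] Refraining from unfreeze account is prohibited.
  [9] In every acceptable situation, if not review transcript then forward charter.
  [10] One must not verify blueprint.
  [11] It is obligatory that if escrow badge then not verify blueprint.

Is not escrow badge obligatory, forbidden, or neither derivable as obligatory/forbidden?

Premise 5, F(¬review_transcript), is equivalent to O(review_transcript).
From O(review_transcript) and premise 1, O(review_transcript → audit_budget), we obtain O(audit_budget).
From O(audit_budget) and premise 4, O(audit_budget → revoke_affidavit), we obtain O(revoke_affidavit).
Premise 3, O(¬redact_shipment → ¬revoke_affidavit), contraposes to O(revoke_affidavit → redact_shipment); with O(revoke_affidavit) we get O(redact_shipment).
Premise 7, O(¬anonymize_schedule → ¬redact_shipment), contraposes to O(redact_shipment → anonymize_schedule); with O(redact_shipment) we get O(anonymize_schedule).
The contrapositive of premise 2 (O(escrow_badge → ¬anonymize_schedule)) is O(anonymize_schedule → ¬escrow_badge), and O(anonymize_schedule) is already established, so O(¬escrow_badge).
Premises 6, 8, 9, 10, 11 do not contribute to this derivation.
Hence ¬escrow_badge is obligatory.

Obligatory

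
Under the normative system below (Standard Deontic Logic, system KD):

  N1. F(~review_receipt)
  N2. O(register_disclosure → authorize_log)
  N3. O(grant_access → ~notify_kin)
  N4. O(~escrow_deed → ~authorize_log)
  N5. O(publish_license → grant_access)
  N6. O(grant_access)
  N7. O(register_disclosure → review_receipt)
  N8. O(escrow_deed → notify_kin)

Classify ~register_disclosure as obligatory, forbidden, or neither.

Premise 6 gives O(grant_access).
Premise 3 is O(grant_access → ~notify_kin); since O(grant_access), deontic closure gives O(~notify_kin).
Premise 8 is O(escrow_deed → notify_kin); contrapositively O(~notify_kin → ~escrow_deed). Since O(~notify_kin) holds, K gives O(~escrow_deed).
Applying K to premise 4 (O(~escrow_deed → ~authorize_log)) and O(~escrow_deed) yields O(~authorize_log).
The contrapositive of premise 2 (O(register_disclosure → authorize_log)) is O(~authorize_log → ~register_disclosure), and O(~authorize_log) is already established, so O(~register_disclosure).
Premises 1, 5, 7 do not contribute to this derivation.
Hence ~register_disclosure is obligatory.

Obligatory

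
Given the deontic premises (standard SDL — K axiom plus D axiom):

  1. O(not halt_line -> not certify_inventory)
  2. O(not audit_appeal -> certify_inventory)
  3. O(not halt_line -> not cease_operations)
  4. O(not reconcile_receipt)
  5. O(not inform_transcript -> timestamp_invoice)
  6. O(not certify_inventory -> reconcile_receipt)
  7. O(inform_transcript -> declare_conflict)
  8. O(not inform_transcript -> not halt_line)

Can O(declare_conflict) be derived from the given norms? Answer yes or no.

Yes

From premise 4 we have O(not reconcile_receipt).
Premise 6 is O(not certify_inventory -> reconcile_receipt); contrapositively O(not reconcile_receipt -> certify_inventory). Since O(not reconcile_receipt) holds, K gives O(certify_inventory).
Premise 1 is O(not halt_line -> not certify_inventory); contrapositively O(certify_inventory -> halt_line). Since O(certify_inventory) holds, K gives O(halt_line).
The contrapositive of premise 8 (O(not inform_transcript -> not halt_line)) is O(halt_line -> inform_transcript), and O(halt_line) is already established, so O(inform_transcript).
With premise 7, O(inform_transcript -> declare_conflict), the K-axiom yields O(declare_conflict).
Premises 2, 3, 5 do not contribute to this derivation.
So O(declare_conflict) follows.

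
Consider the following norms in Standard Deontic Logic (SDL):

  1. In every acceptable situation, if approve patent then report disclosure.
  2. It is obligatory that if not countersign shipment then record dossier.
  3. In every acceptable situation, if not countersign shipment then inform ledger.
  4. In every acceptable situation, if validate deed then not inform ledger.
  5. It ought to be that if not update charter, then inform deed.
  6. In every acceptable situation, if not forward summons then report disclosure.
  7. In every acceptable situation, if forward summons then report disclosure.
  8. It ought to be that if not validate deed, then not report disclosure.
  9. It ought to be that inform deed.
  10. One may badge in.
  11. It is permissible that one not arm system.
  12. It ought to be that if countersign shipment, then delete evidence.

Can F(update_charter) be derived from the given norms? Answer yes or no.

No

Premise 5 is O(¬update_charter → inform_deed); even if O(inform_deed) held, inferring O(¬update_charter) would be affirming the consequent — invalid.
No other premise forces O(¬update_charter). An ideal world satisfying every premise can still have update_charter true, so F(update_charter) is not derivable.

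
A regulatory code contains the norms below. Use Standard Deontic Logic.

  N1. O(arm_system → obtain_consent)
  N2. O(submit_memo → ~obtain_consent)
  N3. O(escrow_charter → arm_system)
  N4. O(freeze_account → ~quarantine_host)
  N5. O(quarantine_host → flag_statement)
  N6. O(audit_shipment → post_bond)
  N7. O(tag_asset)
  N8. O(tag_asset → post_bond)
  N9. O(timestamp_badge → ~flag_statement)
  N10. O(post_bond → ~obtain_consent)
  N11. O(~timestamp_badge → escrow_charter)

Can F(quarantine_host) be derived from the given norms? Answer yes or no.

Yes

Premise 7 states O(tag_asset) outright.
With premise 8, O(tag_asset → post_bond), the K-axiom yields O(post_bond).
Premise 10 is O(post_bond → ~obtain_consent); since O(post_bond), deontic closure gives O(~obtain_consent).
Premise 1 is O(arm_system → obtain_consent); contrapositively O(~obtain_consent → ~arm_system). Since O(~obtain_consent) holds, K gives O(~arm_system).
The contrapositive of premise 3 (O(escrow_charter → arm_system)) is O(~arm_system → ~escrow_charter), and O(~arm_system) is already established, so O(~escrow_charter).
Premise 11 is O(~timestamp_badge → escrow_charter); contrapositively O(~escrow_charter → timestamp_badge). Since O(~escrow_charter) holds, K gives O(timestamp_badge).
Applying K to premise 9 (O(timestamp_badge → ~flag_statement)) and O(timestamp_badge) yields O(~flag_statement).
The contrapositive of premise 5 (O(quarantine_host → flag_statement)) is O(~flag_statement → ~quarantine_host), and O(~flag_statement) is already established, so O(~quarantine_host).
Premises 2, 4, 6 do not contribute to this derivation.
So O(~quarantine_host) holds, i.e. F(quarantine_host). The claim follows.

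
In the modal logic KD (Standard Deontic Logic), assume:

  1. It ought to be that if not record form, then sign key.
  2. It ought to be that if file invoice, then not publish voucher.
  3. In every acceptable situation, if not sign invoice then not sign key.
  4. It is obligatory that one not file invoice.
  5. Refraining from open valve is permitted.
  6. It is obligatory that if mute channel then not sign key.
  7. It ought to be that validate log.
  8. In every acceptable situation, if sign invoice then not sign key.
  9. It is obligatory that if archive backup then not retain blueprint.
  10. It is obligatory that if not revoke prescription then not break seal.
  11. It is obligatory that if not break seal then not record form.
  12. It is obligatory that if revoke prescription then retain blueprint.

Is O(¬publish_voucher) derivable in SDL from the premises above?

Premise 2 is O(file_invoice → ¬publish_voucher), but O(file_invoice) is not derivable from the premises, so it does not yield O(¬publish_voucher).
No other premise forces O(¬publish_voucher). An ideal world satisfying every premise can still have ¬publish_voucher false, so O(¬publish_voucher) is not derivable.

No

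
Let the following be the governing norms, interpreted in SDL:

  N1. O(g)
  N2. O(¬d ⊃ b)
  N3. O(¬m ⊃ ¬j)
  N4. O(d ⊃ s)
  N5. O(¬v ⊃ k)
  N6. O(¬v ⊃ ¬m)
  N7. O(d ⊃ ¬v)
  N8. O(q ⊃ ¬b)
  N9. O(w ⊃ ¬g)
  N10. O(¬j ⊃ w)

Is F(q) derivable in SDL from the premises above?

Premise 1 gives O(g).
The contrapositive of premise 9 (O(w ⊃ ¬g)) is O(g ⊃ ¬w), and O(g) is already established, so O(¬w).
Premise 10, O(¬j ⊃ w), contraposes to O(¬w ⊃ j); with O(¬w) we get O(j).
Premise 3 is O(¬m ⊃ ¬j); contrapositively O(j ⊃ m). Since O(j) holds, K gives O(m).
Premise 6 is O(¬v ⊃ ¬m); contrapositively O(m ⊃ v). Since O(m) holds, K gives O(v).
Premise 7, O(d ⊃ ¬v), contraposes to O(v ⊃ ¬d); with O(v) we get O(¬d).
With premise 2, O(¬d ⊃ b), the K-axiom yields O(b).
Premise 8, O(q ⊃ ¬b), contraposes to O(b ⊃ ¬q); with O(b) we get O(¬q).
Premises 4, 5 do not contribute to this derivation.
So O(¬q) holds, i.e. F(q). The claim follows.

Yes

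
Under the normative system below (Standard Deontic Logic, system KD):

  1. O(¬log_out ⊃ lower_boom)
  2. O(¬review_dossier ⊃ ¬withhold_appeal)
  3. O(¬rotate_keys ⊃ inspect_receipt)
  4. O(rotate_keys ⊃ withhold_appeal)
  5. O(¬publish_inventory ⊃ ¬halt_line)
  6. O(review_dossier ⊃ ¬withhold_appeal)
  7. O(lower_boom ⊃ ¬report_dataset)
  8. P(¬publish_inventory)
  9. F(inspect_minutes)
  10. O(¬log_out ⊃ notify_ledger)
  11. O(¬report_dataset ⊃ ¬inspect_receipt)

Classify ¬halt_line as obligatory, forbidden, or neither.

Neither

Premise 5 is O(¬publish_inventory ⊃ ¬halt_line), but O(¬publish_inventory) is not derivable from the premises (the permission P(¬publish_inventory) asserts only ¬O(publish_inventory), not O(¬publish_inventory)), so it does not yield O(¬halt_line).
No premise or chain of K-axiom applications forces O(¬halt_line), and none forces O(halt_line). So ¬halt_line is neither obligatory nor forbidden under these norms.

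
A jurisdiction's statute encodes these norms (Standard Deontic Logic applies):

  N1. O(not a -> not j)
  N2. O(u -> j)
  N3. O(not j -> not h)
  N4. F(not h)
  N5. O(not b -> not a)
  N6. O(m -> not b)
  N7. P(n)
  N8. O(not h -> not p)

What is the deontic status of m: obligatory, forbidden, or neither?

Forbidden

Premise 4, F(not h), is equivalent to O(h).
The contrapositive of premise 3 (O(not j -> not h)) is O(h -> j), and O(h) is already established, so O(j).
Premise 1 is O(not a -> not j); contrapositively O(j -> a). Since O(j) holds, K gives O(a).
Premise 5 is O(not b -> not a); contrapositively O(a -> b). Since O(a) holds, K gives O(b).
Premise 6, O(m -> not b), contraposes to O(b -> not m); with O(b) we get O(not m).
Premises 2, 7, 8 do not contribute to this derivation.
Thus O(not m), which is F(m): m is forbidden.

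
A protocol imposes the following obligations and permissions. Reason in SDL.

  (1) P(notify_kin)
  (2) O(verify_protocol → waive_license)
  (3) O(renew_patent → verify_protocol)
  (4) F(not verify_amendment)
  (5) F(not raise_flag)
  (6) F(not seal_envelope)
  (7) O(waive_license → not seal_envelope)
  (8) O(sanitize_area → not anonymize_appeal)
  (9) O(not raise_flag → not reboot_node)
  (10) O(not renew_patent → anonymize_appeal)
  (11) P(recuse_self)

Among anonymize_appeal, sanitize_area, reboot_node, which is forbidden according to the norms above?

Premise 6, F(not seal_envelope), is equivalent to O(seal_envelope).
Premise 7 is O(waive_license → not seal_envelope); contrapositively O(seal_envelope → not waive_license). Since O(seal_envelope) holds, K gives O(not waive_license).
The contrapositive of premise 2 (O(verify_protocol → waive_license)) is O(not waive_license → not verify_protocol), and O(not waive_license) is already established, so O(not verify_protocol).
Premise 3 is O(renew_patent → verify_protocol); contrapositively O(not verify_protocol → not renew_patent). Since O(not verify_protocol) holds, K gives O(not renew_patent).
Premise 10 is O(not renew_patent → anonymize_appeal); since O(not renew_patent), deontic closure gives O(anonymize_appeal).
The contrapositive of premise 8 (O(sanitize_area → not anonymize_appeal)) is O(anonymize_appeal → not sanitize_area), and O(anonymize_appeal) is already established, so O(not sanitize_area).
So O(not sanitize_area) holds, i.e. sanitize_area is forbidden. None of the other listed options is forbidden under the premises.

sanitize_area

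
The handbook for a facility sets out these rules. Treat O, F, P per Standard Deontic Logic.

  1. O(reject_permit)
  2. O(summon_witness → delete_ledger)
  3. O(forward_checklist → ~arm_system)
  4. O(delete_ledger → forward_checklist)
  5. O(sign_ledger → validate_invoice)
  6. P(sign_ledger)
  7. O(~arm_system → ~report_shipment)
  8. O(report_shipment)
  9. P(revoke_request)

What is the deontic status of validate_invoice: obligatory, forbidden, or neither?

Neither

Premise 5 is O(sign_ledger → validate_invoice), but O(sign_ledger) is not derivable from the premises (the permission P(sign_ledger) asserts only ~O(~sign_ledger), not O(sign_ledger)), so it does not yield O(validate_invoice).
No premise or chain of K-axiom applications forces O(validate_invoice), and none forces O(~validate_invoice). So validate_invoice is neither obligatory nor forbidden under these norms.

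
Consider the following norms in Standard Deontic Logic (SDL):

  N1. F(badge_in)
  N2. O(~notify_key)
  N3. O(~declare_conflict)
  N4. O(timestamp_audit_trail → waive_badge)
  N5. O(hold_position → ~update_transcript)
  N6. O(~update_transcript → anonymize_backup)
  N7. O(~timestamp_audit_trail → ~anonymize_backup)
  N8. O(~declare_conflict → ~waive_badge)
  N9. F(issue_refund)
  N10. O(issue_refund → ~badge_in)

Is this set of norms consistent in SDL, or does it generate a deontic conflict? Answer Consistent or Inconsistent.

Premise 10 is O(issue_refund → ~badge_in); even if O(~badge_in) held, inferring O(issue_refund) would be affirming the consequent — invalid.
So O(issue_refund) is not derivable, and the apparent clash with O(~issue_refund) does not arise.
A world satisfying every obligation exists (e.g. anonymize_backup=false, badge_in=false, declare_conflict=false, hold_position=false, issue_refund=false, notify_key=false, timestamp_audit_trail=false, update_transcript=true, waive_badge=false); no atom is both obligatory and forbidden, so the set is consistent.

Consistent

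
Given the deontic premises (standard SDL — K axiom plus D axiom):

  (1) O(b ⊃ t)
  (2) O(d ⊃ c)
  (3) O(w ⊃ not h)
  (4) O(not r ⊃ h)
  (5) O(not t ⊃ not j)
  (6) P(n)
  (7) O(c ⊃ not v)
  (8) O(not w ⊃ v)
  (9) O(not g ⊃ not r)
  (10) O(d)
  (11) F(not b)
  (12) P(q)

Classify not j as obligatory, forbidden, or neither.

Neither

Premise 5 is O(not t ⊃ not j), but O(not t) is not derivable from the premises, so it does not yield O(not j).
No premise or chain of K-axiom applications forces O(not j), and none forces O(j). So not j is neither obligatory nor forbidden under these norms.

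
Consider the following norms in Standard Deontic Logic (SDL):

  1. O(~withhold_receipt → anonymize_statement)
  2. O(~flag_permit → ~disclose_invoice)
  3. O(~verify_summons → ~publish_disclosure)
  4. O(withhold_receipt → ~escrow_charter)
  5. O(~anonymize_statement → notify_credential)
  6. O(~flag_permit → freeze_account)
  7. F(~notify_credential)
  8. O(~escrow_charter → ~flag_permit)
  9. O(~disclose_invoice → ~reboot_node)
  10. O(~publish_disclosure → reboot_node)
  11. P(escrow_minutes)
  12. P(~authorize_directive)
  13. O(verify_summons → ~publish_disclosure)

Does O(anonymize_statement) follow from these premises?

By case analysis on verify_summons: premise 13 gives O(verify_summons → ~publish_disclosure) and premise 3 gives O(~verify_summons → ~publish_disclosure), so O(~publish_disclosure) either way.
Applying K to premise 10 (O(~publish_disclosure → reboot_node)) and O(~publish_disclosure) yields O(reboot_node).
The contrapositive of premise 9 (O(~disclose_invoice → ~reboot_node)) is O(reboot_node → disclose_invoice), and O(reboot_node) is already established, so O(disclose_invoice).
Premise 2 is O(~flag_permit → ~disclose_invoice); contrapositively O(disclose_invoice → flag_permit). Since O(disclose_invoice) holds, K gives O(flag_permit).
Premise 8 is O(~escrow_charter → ~flag_permit); contrapositively O(flag_permit → escrow_charter). Since O(flag_permit) holds, K gives O(escrow_charter).
Premise 4 is O(withhold_receipt → ~escrow_charter); contrapositively O(escrow_charter → ~withhold_receipt). Since O(escrow_charter) holds, K gives O(~withhold_receipt).
Premise 1 is O(~withhold_receipt → anonymize_statement); since O(~withhold_receipt), deontic closure gives O(anonymize_statement).
Premises 5, 6, 7, 11, 12 do not contribute to this derivation.
So O(anonymize_statement) follows.

Yes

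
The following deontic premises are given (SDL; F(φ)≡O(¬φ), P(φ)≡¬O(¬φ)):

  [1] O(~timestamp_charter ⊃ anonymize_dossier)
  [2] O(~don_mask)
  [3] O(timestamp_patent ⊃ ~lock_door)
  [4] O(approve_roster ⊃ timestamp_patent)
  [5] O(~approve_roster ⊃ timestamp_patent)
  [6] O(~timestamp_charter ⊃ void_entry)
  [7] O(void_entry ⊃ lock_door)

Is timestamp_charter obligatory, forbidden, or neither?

Obligatory

By case analysis on approve_roster: premise 4 gives O(approve_roster ⊃ timestamp_patent) and premise 5 gives O(~approve_roster ⊃ timestamp_patent), so O(timestamp_patent) either way.
From O(timestamp_patent) and premise 3, O(timestamp_patent ⊃ ~lock_door), we obtain O(~lock_door).
The contrapositive of premise 7 (O(void_entry ⊃ lock_door)) is O(~lock_door ⊃ ~void_entry), and O(~lock_door) is already established, so O(~void_entry).
Premise 6, O(~timestamp_charter ⊃ void_entry), contraposes to O(~void_entry ⊃ timestamp_charter); with O(~void_entry) we get O(timestamp_charter).
Premises 1, 2 do not contribute to this derivation.
Hence timestamp_charter is obligatory.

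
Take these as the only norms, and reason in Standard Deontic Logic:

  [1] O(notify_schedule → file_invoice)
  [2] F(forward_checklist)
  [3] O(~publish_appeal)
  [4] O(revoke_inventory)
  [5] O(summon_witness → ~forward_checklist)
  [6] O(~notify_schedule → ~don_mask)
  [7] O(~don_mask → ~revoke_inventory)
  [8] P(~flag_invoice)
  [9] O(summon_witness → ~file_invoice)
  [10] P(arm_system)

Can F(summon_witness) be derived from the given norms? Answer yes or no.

Yes

Premise 4 gives O(revoke_inventory).
Premise 7 is O(~don_mask → ~revoke_inventory); contrapositively O(revoke_inventory → don_mask). Since O(revoke_inventory) holds, K gives O(don_mask).
The contrapositive of premise 6 (O(~notify_schedule → ~don_mask)) is O(don_mask → notify_schedule), and O(don_mask) is already established, so O(notify_schedule).
Premise 1 is O(notify_schedule → file_invoice); since O(notify_schedule), deontic closure gives O(file_invoice).
Premise 9, O(summon_witness → ~file_invoice), contraposes to O(file_invoice → ~summon_witness); with O(file_invoice) we get O(~summon_witness).
Premises 2, 3, 5, 8, 10 do not contribute to this derivation.
So O(~summon_witness) holds, i.e. F(summon_witness). The claim follows.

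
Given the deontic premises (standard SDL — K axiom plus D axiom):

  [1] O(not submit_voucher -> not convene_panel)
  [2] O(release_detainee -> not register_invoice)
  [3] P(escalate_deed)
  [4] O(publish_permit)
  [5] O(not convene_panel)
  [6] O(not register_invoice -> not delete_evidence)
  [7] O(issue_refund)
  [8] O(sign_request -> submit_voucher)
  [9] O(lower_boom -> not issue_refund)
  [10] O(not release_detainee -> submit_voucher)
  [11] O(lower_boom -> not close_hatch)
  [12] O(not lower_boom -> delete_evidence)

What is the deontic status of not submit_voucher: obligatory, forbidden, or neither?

Premise 7 gives O(issue_refund).
Premise 9, O(lower_boom -> not issue_refund), contraposes to O(issue_refund -> not lower_boom); with O(issue_refund) we get O(not lower_boom).
From O(not lower_boom) and premise 12, O(not lower_boom -> delete_evidence), we obtain O(delete_evidence).
Premise 6 is O(not register_invoice -> not delete_evidence); contrapositively O(delete_evidence -> register_invoice). Since O(delete_evidence) holds, K gives O(register_invoice).
The contrapositive of premise 2 (O(release_detainee -> not register_invoice)) is O(register_invoice -> not release_detainee), and O(register_invoice) is already established, so O(not release_detainee).
Applying K to premise 10 (O(not release_detainee -> submit_voucher)) and O(not release_detainee) yields O(submit_voucher).
Premises 1, 3, 4, 5, 8, 11 do not contribute to this derivation.
Thus O(submit_voucher), which is F(not submit_voucher): not submit_voucher is forbidden.

Forbidden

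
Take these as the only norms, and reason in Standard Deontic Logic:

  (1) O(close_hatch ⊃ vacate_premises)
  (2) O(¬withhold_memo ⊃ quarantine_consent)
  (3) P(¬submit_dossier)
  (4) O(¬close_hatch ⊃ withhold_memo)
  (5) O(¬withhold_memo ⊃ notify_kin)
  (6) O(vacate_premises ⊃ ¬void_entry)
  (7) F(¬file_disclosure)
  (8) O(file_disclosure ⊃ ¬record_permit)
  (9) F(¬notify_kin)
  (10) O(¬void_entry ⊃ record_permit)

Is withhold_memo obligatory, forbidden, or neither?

Premise 7 is F(¬file_disclosure), i.e. O(file_disclosure).
From O(file_disclosure) and premise 8, O(file_disclosure ⊃ ¬record_permit), we obtain O(¬record_permit).
Premise 10, O(¬void_entry ⊃ record_permit), contraposes to O(¬record_permit ⊃ void_entry); with O(¬record_permit) we get O(void_entry).
Premise 6, O(vacate_premises ⊃ ¬void_entry), contraposes to O(void_entry ⊃ ¬vacate_premises); with O(void_entry) we get O(¬vacate_premises).
Premise 1 is O(close_hatch ⊃ vacate_premises); contrapositively O(¬vacate_premises ⊃ ¬close_hatch). Since O(¬vacate_premises) holds, K gives O(¬close_hatch).
From O(¬close_hatch) and premise 4, O(¬close_hatch ⊃ withhold_memo), we obtain O(withhold_memo).
Premises 2, 3, 5, 9 do not contribute to this derivation.
Hence withhold_memo is obligatory.

Obligatory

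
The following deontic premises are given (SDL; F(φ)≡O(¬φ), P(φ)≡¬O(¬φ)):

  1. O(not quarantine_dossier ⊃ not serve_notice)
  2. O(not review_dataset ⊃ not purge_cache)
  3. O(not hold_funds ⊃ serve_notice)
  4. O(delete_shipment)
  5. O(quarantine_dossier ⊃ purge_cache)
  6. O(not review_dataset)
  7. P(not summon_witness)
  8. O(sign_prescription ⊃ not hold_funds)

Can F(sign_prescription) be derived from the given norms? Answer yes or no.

From premise 6 we have O(not review_dataset).
Premise 2 is O(not review_dataset ⊃ not purge_cache); since O(not review_dataset), deontic closure gives O(not purge_cache).
Premise 5, O(quarantine_dossier ⊃ purge_cache), contraposes to O(not purge_cache ⊃ not quarantine_dossier); with O(not purge_cache) we get O(not quarantine_dossier).
With premise 1, O(not quarantine_dossier ⊃ not serve_notice), the K-axiom yields O(not serve_notice).
Premise 3 is O(not hold_funds ⊃ serve_notice); contrapositively O(not serve_notice ⊃ hold_funds). Since O(not serve_notice) holds, K gives O(hold_funds).
Premise 8 is O(sign_prescription ⊃ not hold_funds); contrapositively O(hold_funds ⊃ not sign_prescription). Since O(hold_funds) holds, K gives O(not sign_prescription).
Premises 4, 7 do not contribute to this derivation.
So O(not sign_prescription) holds, i.e. F(sign_prescription). The claim follows.

Yes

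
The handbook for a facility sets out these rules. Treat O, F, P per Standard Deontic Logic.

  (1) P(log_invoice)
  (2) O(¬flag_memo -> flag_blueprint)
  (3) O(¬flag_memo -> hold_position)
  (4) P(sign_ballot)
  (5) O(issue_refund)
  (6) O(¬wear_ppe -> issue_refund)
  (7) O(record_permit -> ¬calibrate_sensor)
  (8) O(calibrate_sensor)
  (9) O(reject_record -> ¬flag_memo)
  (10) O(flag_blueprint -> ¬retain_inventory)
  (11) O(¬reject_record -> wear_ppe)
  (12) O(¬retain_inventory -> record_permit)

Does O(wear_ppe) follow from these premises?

From premise 8 we have O(calibrate_sensor).
The contrapositive of premise 7 (O(record_permit -> ¬calibrate_sensor)) is O(calibrate_sensor -> ¬record_permit), and O(calibrate_sensor) is already established, so O(¬record_permit).
Premise 12, O(¬retain_inventory -> record_permit), contraposes to O(¬record_permit -> retain_inventory); with O(¬record_permit) we get O(retain_inventory).
Premise 10 is O(flag_blueprint -> ¬retain_inventory); contrapositively O(retain_inventory -> ¬flag_blueprint). Since O(retain_inventory) holds, K gives O(¬flag_blueprint).
Premise 2, O(¬flag_memo -> flag_blueprint), contraposes to O(¬flag_blueprint -> flag_memo); with O(¬flag_blueprint) we get O(flag_memo).
Premise 9, O(reject_record -> ¬flag_memo), contraposes to O(flag_memo -> ¬reject_record); with O(flag_memo) we get O(¬reject_record).
Applying K to premise 11 (O(¬reject_record -> wear_ppe)) and O(¬reject_record) yields O(wear_ppe).
Premises 1, 3, 4, 5, 6 do not contribute to this derivation.
So O(wear_ppe) follows.

Yes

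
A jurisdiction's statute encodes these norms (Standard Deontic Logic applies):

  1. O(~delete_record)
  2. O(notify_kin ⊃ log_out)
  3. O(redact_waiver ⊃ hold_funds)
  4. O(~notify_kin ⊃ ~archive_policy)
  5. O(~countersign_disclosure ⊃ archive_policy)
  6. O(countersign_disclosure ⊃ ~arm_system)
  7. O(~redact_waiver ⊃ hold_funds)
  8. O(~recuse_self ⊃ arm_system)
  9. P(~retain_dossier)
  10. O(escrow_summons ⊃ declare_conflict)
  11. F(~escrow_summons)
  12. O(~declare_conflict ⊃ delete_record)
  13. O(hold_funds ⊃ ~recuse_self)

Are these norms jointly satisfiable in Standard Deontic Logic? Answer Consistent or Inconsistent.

Consistent

Premise 12 is O(~declare_conflict ⊃ delete_record), but O(~declare_conflict) is not derivable from the premises, so it does not yield O(delete_record).
So O(delete_record) is not derivable, and the apparent clash with O(~delete_record) does not arise.
A world satisfying every obligation exists (e.g. archive_policy=true, arm_system=true, countersign_disclosure=false, declare_conflict=true, delete_record=false, escrow_summons=true, hold_funds=true, log_out=true, notify_kin=true, recuse_self=false, redact_waiver=false, retain_dossier=false); no atom is both obligatory and forbidden, so the set is consistent.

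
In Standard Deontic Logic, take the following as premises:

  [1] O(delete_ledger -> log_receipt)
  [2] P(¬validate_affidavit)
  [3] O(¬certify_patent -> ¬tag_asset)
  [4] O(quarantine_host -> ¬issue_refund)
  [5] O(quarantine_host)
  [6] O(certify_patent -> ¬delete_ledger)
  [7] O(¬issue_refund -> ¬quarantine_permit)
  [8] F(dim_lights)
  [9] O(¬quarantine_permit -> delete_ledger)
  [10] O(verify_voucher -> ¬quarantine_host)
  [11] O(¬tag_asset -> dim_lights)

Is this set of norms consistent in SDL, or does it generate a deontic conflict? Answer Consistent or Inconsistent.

Inconsistent

Premise 8 is F(dim_lights), i.e. O(¬dim_lights).
Premise 11 is O(¬tag_asset -> dim_lights); contrapositively O(¬dim_lights -> tag_asset). Since O(¬dim_lights) holds, K gives O(tag_asset).
The contrapositive of premise 3 (O(¬certify_patent -> ¬tag_asset)) is O(tag_asset -> certify_patent), and O(tag_asset) is already established, so O(certify_patent).
Applying K to premise 6 (O(certify_patent -> ¬delete_ledger)) and O(certify_patent) yields O(¬delete_ledger).
Premise 9, O(¬quarantine_permit -> delete_ledger), contraposes to O(¬delete_ledger -> quarantine_permit); with O(¬delete_ledger) we get O(quarantine_permit).
Premise 7 is O(¬issue_refund -> ¬quarantine_permit); contrapositively O(quarantine_permit -> issue_refund). Since O(quarantine_permit) holds, K gives O(issue_refund).
Premise 4 is O(quarantine_host -> ¬issue_refund); contrapositively O(issue_refund -> ¬quarantine_host). Since O(issue_refund) holds, K gives O(¬quarantine_host).
However, premise 5 gives O(quarantine_host).
We now have both O(¬quarantine_host) and O(quarantine_host) — quarantine_host is simultaneously obligatory and forbidden, violating the D-axiom.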